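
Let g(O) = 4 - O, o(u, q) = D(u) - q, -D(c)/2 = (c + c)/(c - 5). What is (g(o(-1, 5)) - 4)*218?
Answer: 3706/3 ≈ 1235.3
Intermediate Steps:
D(c) = -4*c/(-5 + c) (D(c) = -2*(c + c)/(c - 5) = -2*2*c/(-5 + c) = -4*c/(-5 + c))
o(u, q) = -q - 4*u/(-5 + u) (o(u, q) = -4*u/(-5 + u) - q = -q - 4*u/(-5 + u))
(g(o(-1, 5)) - 4)*218 = ((4 - (-4*(-1) - 1*5*(-5 - 1))/(-5 - 1)) - 4)*218 = ((4 - (4 - 1*5*(-6))/(-6)) - 4)*218 = ((4 - (-1)*(4 + 30)/6) - 4)*218 = ((4 - (-1)*34/6) - 4)*218 = ((4 - 1*(-17/3)) - 4)*218 = ((4 + 17/3) - 4)*218 = (29/3 - 4)*218 = (17/3)*218 = 3706/3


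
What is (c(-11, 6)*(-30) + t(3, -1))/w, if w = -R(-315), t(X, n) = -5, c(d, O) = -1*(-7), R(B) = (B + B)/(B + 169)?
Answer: 3139/63 ≈ 49.825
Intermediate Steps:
R(B) = 2*B/(169 + B) (R(B) = (2*B)/(169 + B) = 2*B/(169 + B))
c(d, O) = 7
w = -315/73 (w = -2*(-315)/(169 - 315) = -2*(-315)/(-146) = -2*(-315)*(-1)/146 = -1*315/73 = -315/73 ≈ -4.3151)
(c(-11, 6)*(-30) + t(3, -1))/w = (7*(-30) - 5)/(-315/73) = (-210 - 5)*(-73/315) = -215*(-73/315) = 3139/63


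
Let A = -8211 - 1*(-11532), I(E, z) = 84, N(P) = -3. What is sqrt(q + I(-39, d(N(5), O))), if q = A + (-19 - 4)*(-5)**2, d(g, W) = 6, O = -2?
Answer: sqrt(2830) ≈ 53.198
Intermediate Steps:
A = 3321 (A = -8211 + 11532 = 3321)
q = 2746 (q = 3321 + (-19 - 4)*(-5)**2 = 3321 - 23*25 = 3321 - 575 = 2746)
sqrt(q + I(-39, d(N(5), O))) = sqrt(2746 + 84) = sqrt(2830)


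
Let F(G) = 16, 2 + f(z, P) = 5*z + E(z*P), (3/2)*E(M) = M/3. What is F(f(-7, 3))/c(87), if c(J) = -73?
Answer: -16/73 ≈ -0.21918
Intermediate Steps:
E(M) = 2*M/9 (E(M) = 2*(M/3)/3 = 2*M/9)
f(z, P) = -2 + 5*z + 2*P*z/9 (f(z, P) = -2 + (5*z + 2*(z*P)/9) = -2 + (5*z + 2*(P*z)/9) = -2 + (5*z + 2*P*z/9) = -2 + 5*z + 2*P*z/9)
F(f(-7, 3))/c(87) = 16/(-73) = 16*(-1/73) = -16/73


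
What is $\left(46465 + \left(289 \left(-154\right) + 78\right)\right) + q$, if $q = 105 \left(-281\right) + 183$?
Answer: $-27285$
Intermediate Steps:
$q = -29322$ ($q = -29505 + 183 = -29322$)
$\left(46465 + \left(289 \left(-154\right) + 78\right)\right) + q = \left(46465 + \left(289 \left(-154\right) + 78\right)\right) - 29322 = \left(46465 + \left(-44506 + 78\right)\right) - 29322 = \left(46465 - 44428\right) - 29322 = 2037 - 29322 = -27285$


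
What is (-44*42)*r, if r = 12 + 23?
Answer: -64680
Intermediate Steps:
r = 35
(-44*42)*r = -44*42*35 = -1848*35 = -64680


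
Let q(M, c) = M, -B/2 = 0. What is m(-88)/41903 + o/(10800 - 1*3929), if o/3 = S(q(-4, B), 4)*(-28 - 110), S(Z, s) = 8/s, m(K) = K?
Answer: -35300332/287915513 ≈ -0.12261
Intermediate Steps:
B = 0 (B = -2*0 = 0)
o = -828 (o = 3*((8/4)*(-28 - 110)) = 3*((8*(¼))*(-138)) = 3*(2*(-138)) = 3*(-276) = -828)
m(-88)/41903 + o/(10800 - 1*3929) = -88/41903 - 828/(10800 - 1*3929) = -88*1/41903 - 828/(10800 - 3929) = -88/41903 - 828/6871 = -35300332/287915513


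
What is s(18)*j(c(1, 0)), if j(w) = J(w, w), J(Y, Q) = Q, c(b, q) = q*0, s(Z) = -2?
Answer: 0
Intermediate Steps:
c(b, q) = 0
j(w) = w
s(18)*j(c(1, 0)) = -2*0 = 0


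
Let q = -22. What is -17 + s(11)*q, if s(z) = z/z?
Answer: -39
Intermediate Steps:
s(z) = 1
-17 + s(11)*q = -17 + 1*(-22) = -17 - 22 = -39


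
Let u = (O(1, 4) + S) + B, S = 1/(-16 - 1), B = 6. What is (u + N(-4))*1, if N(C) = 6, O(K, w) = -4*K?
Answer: 135/17 ≈ 7.9412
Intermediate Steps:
S = -1/17 (S = 1/(-17) = -1/17 ≈ -0.058824)
u = 33/17 (u = (-4*1 - 1/17) + 6 = (-4 - 1/17) + 6 = -69/17 + 6 = 33/17 ≈ 1.9412)
(u + N(-4))*1 = (33/17 + 6)*1 = (135/17)*1 = 135/17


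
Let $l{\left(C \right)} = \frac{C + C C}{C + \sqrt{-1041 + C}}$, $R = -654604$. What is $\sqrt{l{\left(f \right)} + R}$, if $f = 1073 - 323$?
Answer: $\sqrt{-654604 + \frac{563250}{750 + i \sqrt{291}}} \approx 0.01 - 808.61 i$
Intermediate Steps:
$f = 750$
$l{\left(C \right)} = \frac{C + C^{2}}{C + \sqrt{-1041 + C}}$
$\sqrt{l{\left(f \right)} + R} = \sqrt{\frac{750 \left(1 + 750\right)}{750 + \sqrt{-1041 + 750}} - 654604} = \sqrt{750 \frac{1}{750 + \sqrt{-291}} \cdot 751 - 654604} = \sqrt{750 \frac{1}{750 + i \sqrt{291}} \cdot 751 - 654604} = \sqrt{\frac{563250}{750 + i \sqrt{291}} - 654604} = \sqrt{-654604 + \frac{563250}{750 + i \sqrt{291}}}$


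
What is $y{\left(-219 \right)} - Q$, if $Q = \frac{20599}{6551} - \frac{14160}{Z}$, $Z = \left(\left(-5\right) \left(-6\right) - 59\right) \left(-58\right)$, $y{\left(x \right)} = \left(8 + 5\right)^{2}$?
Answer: $\frac{960144400}{5509391} \approx 174.27$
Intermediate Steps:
$y{\left(x \right)} = 169$ ($y{\left(x \right)} = 13^{2} = 169$)
$Z = 1682$ ($Z = \left(30 - 59\right) \left(-58\right) = \left(-29\right) \left(-58\right) = 1682$)
$Q = - \frac{29057321}{5509391}$ ($Q = \frac{20599}{6551} - \frac{14160}{1682} = 20599 \cdot \frac{1}{6551} - \frac{7080}{841} = \frac{20599}{6551} - \frac{7080}{841} = - \frac{29057321}{5509391} \approx -5.2741$)
$y{\left(-219 \right)} - Q = 169 - - \frac{29057321}{5509391} = 169 + \frac{29057321}{5509391} = \frac{960144400}{5509391}$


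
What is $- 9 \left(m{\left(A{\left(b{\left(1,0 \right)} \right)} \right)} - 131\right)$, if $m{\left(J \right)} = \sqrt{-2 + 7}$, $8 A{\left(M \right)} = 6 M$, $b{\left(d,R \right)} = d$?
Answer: $1179 - 9 \sqrt{5} \approx 1158.9$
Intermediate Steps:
$A{\left(M \right)} = \frac{3 M}{4}$ ($A{\left(M \right)} = \frac{6 M}{8} = \frac{3 M}{4}$)
$m{\left(J \right)} = \sqrt{5}$
$- 9 \left(m{\left(A{\left(b{\left(1,0 \right)} \right)} \right)} - 131\right) = - 9 \left(\sqrt{5} - 131\right) = - 9 \left(-131 + \sqrt{5}\right) = 1179 - 9 \sqrt{5}$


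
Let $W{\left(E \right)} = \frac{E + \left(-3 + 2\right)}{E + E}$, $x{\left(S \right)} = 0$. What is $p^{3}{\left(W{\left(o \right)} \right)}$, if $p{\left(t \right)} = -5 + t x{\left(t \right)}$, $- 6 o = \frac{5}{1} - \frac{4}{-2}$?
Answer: $-125$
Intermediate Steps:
$o = - \frac{7}{6}$ ($o = - \frac{\frac{5}{1} - \frac{4}{-2}}{6} = - \frac{5 \cdot 1 - -2}{6} = - \frac{5 + 2}{6} = \left(- \frac{1}{6}\right) 7 = - \frac{7}{6} \approx -1.1667$)
$W{\left(E \right)} = \frac{-1 + E}{2 E}$ ($W{\left(E \right)} = \frac{E - 1}{2 E} = \left(-1 + E\right) \frac{1}{2 E} = \frac{-1 + E}{2 E}$)
$p{\left(t \right)} = -5$ ($p{\left(t \right)} = -5 + t 0 = -5 + 0 = -5$)
$p^{3}{\left(W{\left(o \right)} \right)} = \left(-5\right)^{3} = -125$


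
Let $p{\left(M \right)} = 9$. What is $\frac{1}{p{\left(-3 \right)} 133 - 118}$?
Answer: $\frac{1}{1079} \approx 0.00092678$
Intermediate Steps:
$\frac{1}{p{\left(-3 \right)} 133 - 118} = \frac{1}{9 \cdot 133 - 118} = \frac{1}{1197 - 118} = \frac{1}{1079}$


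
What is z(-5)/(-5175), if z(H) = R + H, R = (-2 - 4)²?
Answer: -31/5175 ≈ -0.0059903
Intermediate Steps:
R = 36 (R = (-6)² = 36)
z(H) = 36 + H
z(-5)/(-5175) = (36 - 5)/(-5175) = 31*(-1/5175) = -31/5175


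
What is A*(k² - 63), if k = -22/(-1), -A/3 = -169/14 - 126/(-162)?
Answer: 599083/42 ≈ 14264.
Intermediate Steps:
A = 1423/42 (A = -3*(-169/14 - 126/(-162)) = -3*(-169*1/14 - 126*(-1/162)) = -3*(-169/14 + 7/9) = -3*(-1423/126) = 1423/42 ≈ 33.881)
k = 22 (k = -22*(-1) = 22)
A*(k² - 63) = 1423*(22² - 63)/42 = 1423*(484 - 63)/42 = (1423/42)*421 = 599083/42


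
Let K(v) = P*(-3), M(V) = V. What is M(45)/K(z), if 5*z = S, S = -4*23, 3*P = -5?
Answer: 9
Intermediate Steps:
P = -5/3 (P = (1/3)*(-5) = -5/3 ≈ -1.6667)
S = -92
z = -92/5 (z = (1/5)*(-92) = -92/5 ≈ -18.400)
K(v) = 5 (K(v) = -5/3*(-3) = 5)
M(45)/K(z) = 45/5 = 45*(1/5) = 9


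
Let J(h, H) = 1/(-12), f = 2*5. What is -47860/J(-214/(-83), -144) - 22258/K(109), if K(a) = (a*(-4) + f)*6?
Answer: 733992089/1278 ≈ 5.7433e+5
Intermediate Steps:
f = 10
K(a) = 60 - 24*a (K(a) = (a*(-4) + 10)*6 = (-4*a + 10)*6 = (10 - 4*a)*6 = 60 - 24*a)
J(h, H) = -1/12
-47860/J(-214/(-83), -144) - 22258/K(109) = -47860/(-1/12) - 22258/(60 - 24*109) = -47860*(-12) - 22258/(60 - 2616) = 574320 - 22258/(-2556) = 574320 - 22258*(-1/2556) = 574320 + 11129/1278 = 733992089/1278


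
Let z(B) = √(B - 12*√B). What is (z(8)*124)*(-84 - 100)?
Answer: -45632*√(2 - 6*√2) ≈ -1.1621e+5*I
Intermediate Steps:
(z(8)*124)*(-84 - 100) = (√(8 - 24*√2)*124)*(-84 - 100) = (√(8 - 24*√2)*124)*(-184) = (124*√(8 - 24*√2))*(-184) = -22816*√(8 - 24*√2)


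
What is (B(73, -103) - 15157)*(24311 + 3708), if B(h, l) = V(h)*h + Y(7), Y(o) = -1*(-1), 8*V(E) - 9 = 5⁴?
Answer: -1050236177/4 ≈ -2.6256e+8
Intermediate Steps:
V(E) = 317/4 (V(E) = 9/8 + (⅛)*5⁴ = 9/8 + (⅛)*625 = 9/8 + 625/8 = 317/4)
Y(o) = 1
B(h, l) = 1 + 317*h/4 (B(h, l) = 317*h/4 + 1 = 1 + 317*h/4)
(B(73, -103) - 15157)*(24311 + 3708) = ((1 + (317/4)*73) - 15157)*(24311 + 3708) = ((1 + 23141/4) - 15157)*28019 = (23145/4 - 15157)*28019 = -37483/4*28019 = -1050236177/4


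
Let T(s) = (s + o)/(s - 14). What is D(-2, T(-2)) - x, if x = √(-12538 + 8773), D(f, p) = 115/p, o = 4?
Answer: -920 - I*√3765 ≈ -920.0 - 61.36*I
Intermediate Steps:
T(s) = (4 + s)/(-14 + s) (T(s) = (s + 4)/(s - 14) = (4 + s)/(-14 + s))
x = I*√3765 (x = √(-3765) = I*√3765 ≈ 61.36*I)
D(-2, T(-2)) - x = 115/(((4 - 2)/(-14 - 2))) - I*√3765 = 115/((2/(-16))) - I*√3765 = 115/((-1/16*2)) - I*√3765 = 115/(-⅛) - I*√3765 = 115*(-8) - I*√3765 = -920 - I*√3765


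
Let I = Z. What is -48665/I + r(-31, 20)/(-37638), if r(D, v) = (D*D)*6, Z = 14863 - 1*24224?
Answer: 296279624/58721553 ≈ 5.0455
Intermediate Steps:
Z = -9361 (Z = 14863 - 24224 = -9361)
I = -9361
r(D, v) = 6*D² (r(D, v) = D²*6 = 6*D²)
-48665/I + r(-31, 20)/(-37638) = -48665/(-9361) + (6*(-31)²)/(-37638) = -48665*(-1/9361) + (6*961)*(-1/37638) = 48665/9361 + 5766*(-1/37638) = 48665/9361 - 961/6273 = 296279624/58721553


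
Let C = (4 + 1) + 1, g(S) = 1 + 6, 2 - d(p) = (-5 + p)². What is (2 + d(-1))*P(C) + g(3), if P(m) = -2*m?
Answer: 391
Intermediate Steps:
d(p) = 2 - (-5 + p)²
g(S) = 7
C = 6 (C = 5 + 1 = 6)
(2 + d(-1))*P(C) + g(3) = (2 + (2 - (-5 - 1)²))*(-2*6) + 7 = (2 + (2 - 1*(-6)²))*(-12) + 7 = (2 + (2 - 1*36))*(-12) + 7 = (2 + (2 - 36))*(-12) + 7 = (2 - 34)*(-12) + 7 = -32*(-12) + 7 = 384 + 7 = 391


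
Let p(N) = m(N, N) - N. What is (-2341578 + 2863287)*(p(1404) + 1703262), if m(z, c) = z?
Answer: 888607114758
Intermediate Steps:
p(N) = 0 (p(N) = N - N = 0)
(-2341578 + 2863287)*(p(1404) + 1703262) = (-2341578 + 2863287)*(0 + 1703262) = 521709*1703262 = 888607114758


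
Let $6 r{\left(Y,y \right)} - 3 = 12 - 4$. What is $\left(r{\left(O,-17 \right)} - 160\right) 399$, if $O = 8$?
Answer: $- \frac{126217}{2} \approx -63109.0$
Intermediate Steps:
$r{\left(Y,y \right)} = \frac{11}{6}$ ($r{\left(Y,y \right)} = \frac{1}{2} + \frac{12 - 4}{6} = \frac{1}{2} + \frac{1}{6} \cdot 8 = \frac{1}{2} + \frac{4}{3} = \frac{11}{6}$)
$\left(r{\left(O,-17 \right)} - 160\right) 399 = \left(\frac{11}{6} - 160\right) 399 = \left(- \frac{949}{6}\right) 399 = - \frac{126217}{2}$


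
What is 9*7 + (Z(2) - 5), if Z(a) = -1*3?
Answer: 55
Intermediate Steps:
Z(a) = -3
9*7 + (Z(2) - 5) = 9*7 + (-3 - 5) = 63 - 8 = 55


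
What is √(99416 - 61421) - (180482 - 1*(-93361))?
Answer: -273843 + √37995 ≈ -2.7365e+5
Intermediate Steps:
√(99416 - 61421) - (180482 - 1*(-93361)) = √37995 - (180482 + 93361) = √37995 - 1*273843 = √37995 - 273843 = -273843 + √37995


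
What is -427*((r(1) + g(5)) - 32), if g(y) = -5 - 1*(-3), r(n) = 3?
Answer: 13237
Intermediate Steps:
g(y) = -2 (g(y) = -5 + 3 = -2)
-427*((r(1) + g(5)) - 32) = -427*((3 - 2) - 32) = -427*(1 - 32) = -427*(-31) = 13237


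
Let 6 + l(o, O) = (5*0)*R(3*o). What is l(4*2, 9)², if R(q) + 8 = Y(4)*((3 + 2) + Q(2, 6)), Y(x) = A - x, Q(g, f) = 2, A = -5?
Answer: 36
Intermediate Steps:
Y(x) = -5 - x
R(q) = -71 (R(q) = -8 + (-5 - 1*4)*((3 + 2) + 2) = -8 + (-5 - 4)*(5 + 2) = -8 - 9*7 = -8 - 63 = -71)
l(o, O) = -6 (l(o, O) = -6 + (5*0)*(-71) = -6 + 0*(-71) = -6 + 0 = -6)
l(4*2, 9)² = (-6)² = 36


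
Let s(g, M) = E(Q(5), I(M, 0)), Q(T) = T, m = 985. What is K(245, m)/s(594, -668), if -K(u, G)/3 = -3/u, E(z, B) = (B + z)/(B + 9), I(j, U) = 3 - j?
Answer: 306/8281 ≈ 0.036952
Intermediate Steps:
E(z, B) = (B + z)/(9 + B)
s(g, M) = (8 - M)/(12 - M) (s(g, M) = ((3 - M) + 5)/(9 + (3 - M)) = (8 - M)/(12 - M))
K(u, G) = 9/u (K(u, G) = -(-9)/u = 9/u)
K(245, m)/s(594, -668) = (9/245)/(((-8 - 668)/(-12 - 668))) = (9*(1/245))/((-676/(-680))) = 9/(245*((-1/680*(-676)))) = 9/(245*(169/170)) = (9/245)*(170/169) = 306/8281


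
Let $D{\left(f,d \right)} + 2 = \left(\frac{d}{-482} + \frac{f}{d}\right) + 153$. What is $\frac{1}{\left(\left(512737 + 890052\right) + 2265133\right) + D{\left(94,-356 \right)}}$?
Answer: $\frac{42898}{157353015911} \approx 2.7262 \cdot 10^{-7}$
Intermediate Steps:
$D{\left(f,d \right)} = 151 - \frac{d}{482} + \frac{f}{d}$ ($D{\left(f,d \right)} = -2 + \left(\left(\frac{d}{-482} + \frac{f}{d}\right) + 153\right) = -2 + \left(\left(d \left(- \frac{1}{482}\right) + \frac{f}{d}\right) + 153\right) = -2 - \left(-153 + \frac{d}{482} - \frac{f}{d}\right) = -2 + \left(153 - \frac{d}{482} + \frac{f}{d}\right) = 151 - \frac{d}{482} + \frac{f}{d}$)
$\frac{1}{\left(\left(512737 + 890052\right) + 2265133\right) + D{\left(94,-356 \right)}} = \frac{1}{\left(\left(512737 + 890052\right) + 2265133\right) + \left(151 - - \frac{178}{241} + \frac{94}{-356}\right)} = \frac{1}{\left(1402789 + 2265133\right) + \left(151 + \frac{178}{241} + 94 \left(- \frac{1}{356}\right)\right)} = \frac{1}{3667922 + \left(151 + \frac{178}{241} - \frac{47}{178}\right)} = \frac{1}{3667922 + \frac{6497955}{42898}} = \frac{1}{\frac{157353015911}{42898}} = \frac{42898}{157353015911}$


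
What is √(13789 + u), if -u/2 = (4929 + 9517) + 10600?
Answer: I*√36303 ≈ 190.53*I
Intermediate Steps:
u = -50092 (u = -2*((4929 + 9517) + 10600) = -2*(14446 + 10600) = -2*25046 = -50092)
√(13789 + u) = √(13789 - 50092) = √(-36303) = I*√36303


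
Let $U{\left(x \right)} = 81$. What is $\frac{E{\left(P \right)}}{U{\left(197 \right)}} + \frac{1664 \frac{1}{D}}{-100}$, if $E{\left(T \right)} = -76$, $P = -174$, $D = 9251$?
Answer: $- \frac{17610596}{18733275} \approx -0.94007$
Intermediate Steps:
$\frac{E{\left(P \right)}}{U{\left(197 \right)}} + \frac{1664 \frac{1}{D}}{-100} = - \frac{76}{81} + \frac{1664 \cdot \frac{1}{9251}}{-100} = \left(-76\right) \frac{1}{81} + 1664 \cdot \frac{1}{9251} \left(- \frac{1}{100}\right) = - \frac{76}{81} + \frac{1664}{9251} \left(- \frac{1}{100}\right) = - \frac{76}{81} - \frac{416}{231275} = - \frac{17610596}{18733275}$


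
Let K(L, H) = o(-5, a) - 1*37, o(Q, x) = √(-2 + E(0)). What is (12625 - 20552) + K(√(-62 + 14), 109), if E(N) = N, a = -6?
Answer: -7964 + I*√2 ≈ -7964.0 + 1.4142*I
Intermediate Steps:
o(Q, x) = I*√2 (o(Q, x) = √(-2 + 0) = √(-2) = I*√2)
K(L, H) = -37 + I*√2 (K(L, H) = I*√2 - 1*37 = I*√2 - 37 = -37 + I*√2)
(12625 - 20552) + K(√(-62 + 14), 109) = (12625 - 20552) + (-37 + I*√2) = -7927 + (-37 + I*√2) = -7964 + I*√2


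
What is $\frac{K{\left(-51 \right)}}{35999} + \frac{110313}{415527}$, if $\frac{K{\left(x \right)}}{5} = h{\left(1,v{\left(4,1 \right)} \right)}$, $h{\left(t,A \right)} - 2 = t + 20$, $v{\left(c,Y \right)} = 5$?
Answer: $\frac{191378252}{712312213} \approx 0.26867$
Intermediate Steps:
$h{\left(t,A \right)} = 22 + t$ ($h{\left(t,A \right)} = 2 + \left(t + 20\right) = 2 + \left(20 + t\right) = 22 + t$)
$K{\left(x \right)} = 115$ ($K{\left(x \right)} = 5 \left(22 + 1\right) = 5 \cdot 23 = 115$)
$\frac{K{\left(-51 \right)}}{35999} + \frac{110313}{415527} = \frac{115}{35999} + \frac{110313}{415527} = 115 \cdot \frac{1}{35999} + 110313 \cdot \frac{1}{415527} = \frac{115}{35999} + \frac{5253}{19787} = \frac{191378252}{712312213}$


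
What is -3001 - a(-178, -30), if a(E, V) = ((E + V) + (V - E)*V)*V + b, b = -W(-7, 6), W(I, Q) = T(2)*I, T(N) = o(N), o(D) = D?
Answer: -142455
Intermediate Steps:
T(N) = N
W(I, Q) = 2*I
b = 14 (b = -2*(-7) = -1*(-14) = 14)
a(E, V) = 14 + V*(E + V + V*(V - E)) (a(E, V) = ((E + V) + (V - E)*V)*V + 14 = ((E + V) + V*(V - E))*V + 14 = (E + V + V*(V - E))*V + 14 = V*(E + V + V*(V - E)) + 14 = 14 + V*(E + V + V*(V - E)))
-3001 - a(-178, -30) = -3001 - (14 + (-30)² + (-30)³ - 178*(-30) - 1*(-178)*(-30)²) = -3001 - (14 + 900 - 27000 + 5340 - 1*(-178)*900) = -3001 - (14 + 900 - 27000 + 5340 + 160200) = -3001 - 1*139454 = -3001 - 139454 = -142455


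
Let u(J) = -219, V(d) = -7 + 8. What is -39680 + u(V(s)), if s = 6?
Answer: -39899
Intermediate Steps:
V(d) = 1
-39680 + u(V(s)) = -39680 - 219 = -39899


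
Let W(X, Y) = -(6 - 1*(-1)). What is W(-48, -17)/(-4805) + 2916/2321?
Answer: 14027627/11152405 ≈ 1.2578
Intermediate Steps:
W(X, Y) = -7 (W(X, Y) = -(6 + 1) = -1*7 = -7)
W(-48, -17)/(-4805) + 2916/2321 = -7/(-4805) + 2916/2321 = -7*(-1/4805) + 2916*(1/2321) = 7/4805 + 2916/2321 = 14027627/11152405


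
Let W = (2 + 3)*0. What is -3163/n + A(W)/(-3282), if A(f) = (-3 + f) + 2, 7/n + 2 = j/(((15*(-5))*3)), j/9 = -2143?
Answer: -3103908809/82050 ≈ -37830.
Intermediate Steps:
j = -19287 (j = 9*(-2143) = -19287)
W = 0 (W = 5*0 = 0)
n = 25/299 (n = 7/(-2 - 19287/((15*(-5))*3)) = 7/(-2 - 19287/((-75*3))) = 7/(-2 - 19287/(-225)) = 7/(-2 - 19287*(-1/225)) = 7/(-2 + 2143/25) = 7/(2093/25) = 7*(25/2093) = 25/299 ≈ 0.083612)
A(f) = -1 + f
-3163/n + A(W)/(-3282) = -3163/25/299 + (-1 + 0)/(-3282) = -3163*299/25 - 1*(-1/3282) = -945737/25 + 1/3282 = -3103908809/82050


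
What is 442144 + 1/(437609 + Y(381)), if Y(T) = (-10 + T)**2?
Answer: 254343336001/575250 ≈ 4.4214e+5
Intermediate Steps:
442144 + 1/(437609 + Y(381)) = 442144 + 1/(437609 + (-10 + 381)**2) = 442144 + 1/(437609 + 371**2) = 442144 + 1/(437609 + 137641) = 442144 + 1/575250 = 254343336001/575250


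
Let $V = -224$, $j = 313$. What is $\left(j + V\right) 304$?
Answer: $27056$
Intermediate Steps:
$\left(j + V\right) 304 = \left(313 - 224\right) 304 = 89 \cdot 304 = 27056$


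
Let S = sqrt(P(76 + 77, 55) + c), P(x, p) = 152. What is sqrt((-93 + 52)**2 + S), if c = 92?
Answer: sqrt(1681 + 2*sqrt(61)) ≈ 41.190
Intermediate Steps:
S = 2*sqrt(61) (S = sqrt(152 + 92) = sqrt(244) = 2*sqrt(61) ≈ 15.620)
sqrt((-93 + 52)**2 + S) = sqrt((-93 + 52)**2 + 2*sqrt(61)) = sqrt((-41)**2 + 2*sqrt(61)) = sqrt(1681 + 2*sqrt(61))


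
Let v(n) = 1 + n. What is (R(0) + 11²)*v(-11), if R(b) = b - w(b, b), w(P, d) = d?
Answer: -1210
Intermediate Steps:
R(b) = 0 (R(b) = b - b = 0)
(R(0) + 11²)*v(-11) = (0 + 11²)*(1 - 11) = (0 + 121)*(-10) = 121*(-10) = -1210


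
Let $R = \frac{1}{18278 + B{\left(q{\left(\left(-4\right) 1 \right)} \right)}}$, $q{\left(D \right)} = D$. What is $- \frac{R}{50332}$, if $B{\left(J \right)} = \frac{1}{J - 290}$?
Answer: $- \frac{147}{135235314346} \approx -1.087 \cdot 10^{-9}$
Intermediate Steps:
$B{\left(J \right)} = \frac{1}{-290 + J}$
$R = \frac{294}{5373731}$ ($R = \frac{1}{18278 + \frac{1}{-290 - 4}} = \frac{1}{18278 + \frac{1}{-294}} = \frac{1}{18278 - \frac{1}{294}} = \frac{1}{\frac{5373731}{294}} = \frac{294}{5373731} \approx 5.4711 \cdot 10^{-5}$)
$- \frac{R}{50332} = - \frac{294}{5373731 \cdot 50332} = \left(-1\right) \frac{147}{135235314346} = - \frac{147}{135235314346}$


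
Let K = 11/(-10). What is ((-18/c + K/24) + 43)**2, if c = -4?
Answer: 129709321/57600 ≈ 2251.9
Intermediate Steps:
K = -11/10 (K = 11*(-1/10) = -11/10 ≈ -1.1000)
((-18/c + K/24) + 43)**2 = ((-18/(-4) - 11/10/24) + 43)**2 = ((-18*(-1/4) - 11/10*1/24) + 43)**2 = ((9/2 - 11/240) + 43)**2 = (1069/240 + 43)**2 = (11389/240)**2 = 129709321/57600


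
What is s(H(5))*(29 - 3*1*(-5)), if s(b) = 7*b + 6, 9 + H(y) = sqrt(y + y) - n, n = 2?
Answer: -3124 + 308*sqrt(10) ≈ -2150.0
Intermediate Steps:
H(y) = -11 + sqrt(2)*sqrt(y) (H(y) = -9 + (sqrt(y + y) - 1*2) = -9 + (sqrt(2*y) - 2) = -9 + (sqrt(2)*sqrt(y) - 2) = -9 + (-2 + sqrt(2)*sqrt(y)) = -11 + sqrt(2)*sqrt(y))
s(b) = 6 + 7*b
s(H(5))*(29 - 3*1*(-5)) = (6 + 7*(-11 + sqrt(2)*sqrt(5)))*(29 - 3*1*(-5)) = (6 + 7*(-11 + sqrt(10)))*(29 - 3*(-5)) = (6 + (-77 + 7*sqrt(10)))*(29 + 15) = (-71 + 7*sqrt(10))*44 = -3124 + 308*sqrt(10)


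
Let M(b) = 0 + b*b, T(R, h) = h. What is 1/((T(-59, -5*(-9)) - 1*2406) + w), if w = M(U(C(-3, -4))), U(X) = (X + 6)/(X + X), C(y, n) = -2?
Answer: -1/2360 ≈ -0.00042373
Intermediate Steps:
U(X) = (6 + X)/(2*X) (U(X) = (6 + X)/((2*X)) = (6 + X)*(1/(2*X)) = (6 + X)/(2*X))
M(b) = b² (M(b) = 0 + b² = b²)
w = 1 (w = ((½)*(6 - 2)/(-2))² = ((½)*(-½)*4)² = (-1)² = 1)
1/((T(-59, -5*(-9)) - 1*2406) + w) = 1/((-5*(-9) - 1*2406) + 1) = 1/((45 - 2406) + 1) = 1/(-2361 + 1) = 1/(-2360) = -1/2360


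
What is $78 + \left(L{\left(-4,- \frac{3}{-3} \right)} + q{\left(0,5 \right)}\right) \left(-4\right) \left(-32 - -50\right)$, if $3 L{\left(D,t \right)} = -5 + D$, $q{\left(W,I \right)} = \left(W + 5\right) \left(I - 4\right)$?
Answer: $-66$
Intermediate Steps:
$q{\left(W,I \right)} = \left(-4 + I\right) \left(5 + W\right)$ ($q{\left(W,I \right)} = \left(5 + W\right) \left(-4 + I\right) = \left(-4 + I\right) \left(5 + W\right)$)
$L{\left(D,t \right)} = - \frac{5}{3} + \frac{D}{3}$ ($L{\left(D,t \right)} = \frac{-5 + D}{3} = - \frac{5}{3} + \frac{D}{3}$)
$78 + \left(L{\left(-4,- \frac{3}{-3} \right)} + q{\left(0,5 \right)}\right) \left(-4\right) \left(-32 - -50\right) = 78 + \left(\left(- \frac{5}{3} + \frac{1}{3} \left(-4\right)\right) + \left(-20 - 0 + 5 \cdot 5 + 5 \cdot 0\right)\right) \left(-4\right) \left(-32 - -50\right) = 78 + \left(\left(- \frac{5}{3} - \frac{4}{3}\right) + \left(-20 + 0 + 25 + 0\right)\right) \left(-4\right) \left(-32 + 50\right) = 78 + \left(-3 + 5\right) \left(-4\right) 18 = 78 + 2 \left(-4\right) 18 = 78 - 144 = -66$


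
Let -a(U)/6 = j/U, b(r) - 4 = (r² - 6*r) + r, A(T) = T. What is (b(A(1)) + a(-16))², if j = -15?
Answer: 2025/64 ≈ 31.641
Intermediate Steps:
b(r) = 4 + r² - 5*r (b(r) = 4 + ((r² - 6*r) + r) = 4 + (r² - 5*r) = 4 + r² - 5*r)
a(U) = 90/U (a(U) = -(-90)/U = 90/U)
(b(A(1)) + a(-16))² = ((4 + 1² - 5*1) + 90/(-16))² = ((4 + 1 - 5) + 90*(-1/16))² = (0 - 45/8)² = (-45/8)² = 2025/64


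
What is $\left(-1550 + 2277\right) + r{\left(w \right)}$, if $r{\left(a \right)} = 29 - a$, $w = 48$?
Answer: $708$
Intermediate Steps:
$\left(-1550 + 2277\right) + r{\left(w \right)} = \left(-1550 + 2277\right) + \left(29 - 48\right) = 727 + \left(29 - 48\right) = 727 - 19 = 708$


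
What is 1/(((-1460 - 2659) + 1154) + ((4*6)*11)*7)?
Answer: -1/1117 ≈ -0.00089526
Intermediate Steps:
1/(((-1460 - 2659) + 1154) + ((4*6)*11)*7) = 1/((-4119 + 1154) + (24*11)*7) = 1/(-2965 + 264*7) = 1/(-2965 + 1848) = 1/(-1117) = -1/1117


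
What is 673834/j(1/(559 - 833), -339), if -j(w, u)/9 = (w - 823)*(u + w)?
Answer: -50588761384/188516674449 ≈ -0.26835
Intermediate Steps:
j(w, u) = -9*(-823 + w)*(u + w) (j(w, u) = -9*(w - 823)*(u + w) = -9*(-823 + w)*(u + w))
673834/j(1/(559 - 833), -339) = 673834/(-9/(559 - 833)² + 7407*(-339) + 7407/(559 - 833) - 9*(-339)/(559 - 833)) = 673834/(-9*(1/(-274))² - 2510973 + 7407/(-274) - 9*(-339)/(-274)) = 673834/(-9*(-1/274)² - 2510973 + 7407*(-1/274) - 9*(-339)*(-1/274)) = 673834/(-9*1/75076 - 2510973 - 7407/274 - 3051/274) = 673834/(-9/75076 - 2510973 - 7407/274 - 3051/274) = 673834/(-188516674449/75076) = 673834*(-75076/188516674449) = -50588761384/188516674449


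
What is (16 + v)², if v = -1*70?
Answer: 2916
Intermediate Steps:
v = -70
(16 + v)² = (16 - 70)² = (-54)² = 2916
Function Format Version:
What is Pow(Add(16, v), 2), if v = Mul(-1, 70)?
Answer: 2916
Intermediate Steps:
v = -70
Pow(Add(16, v), 2) = Pow(Add(16, -70), 2) = Pow(-54, 2) = 2916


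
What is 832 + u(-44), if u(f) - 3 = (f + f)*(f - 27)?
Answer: 7083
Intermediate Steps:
u(f) = 3 + 2*f*(-27 + f) (u(f) = 3 + (f + f)*(f - 27) = 3 + (2*f)*(-27 + f) = 3 + 2*f*(-27 + f))
832 + u(-44) = 832 + (3 - 54*(-44) + 2*(-44)**2) = 832 + (3 + 2376 + 2*1936) = 832 + (3 + 2376 + 3872) = 832 + 6251 = 7083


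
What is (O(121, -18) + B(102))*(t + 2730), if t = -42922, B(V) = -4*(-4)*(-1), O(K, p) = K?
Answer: -4220160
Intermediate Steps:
B(V) = -16 (B(V) = 16*(-1) = -16)
(O(121, -18) + B(102))*(t + 2730) = (121 - 16)*(-42922 + 2730) = 105*(-40192) = -4220160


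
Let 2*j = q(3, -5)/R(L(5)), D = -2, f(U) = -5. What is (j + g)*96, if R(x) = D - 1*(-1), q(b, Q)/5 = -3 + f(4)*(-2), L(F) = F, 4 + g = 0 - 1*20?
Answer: -3984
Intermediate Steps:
g = -24 (g = -4 + (0 - 1*20) = -4 + (0 - 20) = -4 - 20 = -24)
q(b, Q) = 35 (q(b, Q) = 5*(-3 - 5*(-2)) = 5*(-3 + 10) = 5*7 = 35)
R(x) = -1 (R(x) = -2 - 1*(-1) = -2 + 1 = -1)
j = -35/2 (j = (35/(-1))/2 = (35*(-1))/2 = (½)*(-35) = -35/2 ≈ -17.500)
(j + g)*96 = (-35/2 - 24)*96 = -83/2*96 = -3984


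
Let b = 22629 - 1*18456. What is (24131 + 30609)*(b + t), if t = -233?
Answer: 215675600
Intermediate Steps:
b = 4173 (b = 22629 - 18456 = 4173)
(24131 + 30609)*(b + t) = (24131 + 30609)*(4173 - 233) = 54740*3940 = 215675600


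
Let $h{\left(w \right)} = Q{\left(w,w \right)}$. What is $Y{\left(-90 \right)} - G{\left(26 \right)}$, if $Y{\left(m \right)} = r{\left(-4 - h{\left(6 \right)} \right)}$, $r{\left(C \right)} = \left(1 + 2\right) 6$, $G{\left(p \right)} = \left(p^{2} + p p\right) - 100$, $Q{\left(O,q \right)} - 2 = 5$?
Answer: $-1234$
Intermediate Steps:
$Q{\left(O,q \right)} = 7$ ($Q{\left(O,q \right)} = 2 + 5 = 7$)
$G{\left(p \right)} = -100 + 2 p^{2}$ ($G{\left(p \right)} = \left(p^{2} + p^{2}\right) - 100 = 2 p^{2} - 100 = -100 + 2 p^{2}$)
$h{\left(w \right)} = 7$
$r{\left(C \right)} = 18$ ($r{\left(C \right)} = 3 \cdot 6 = 18$)
$Y{\left(m \right)} = 18$
$Y{\left(-90 \right)} - G{\left(26 \right)} = 18 - \left(-100 + 2 \cdot 26^{2}\right) = 18 - \left(-100 + 2 \cdot 676\right) = 18 - \left(-100 + 1352\right) = 18 - 1252 = -1234$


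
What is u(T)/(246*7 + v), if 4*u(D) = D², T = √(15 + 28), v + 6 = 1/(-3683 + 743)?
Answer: 31605/5045039 ≈ 0.0062646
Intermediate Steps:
v = -17641/2940 (v = -6 + 1/(-3683 + 743) = -6 + 1/(-2940) = -6 - 1/2940 = -17641/2940 ≈ -6.0003)
T = √43 ≈ 6.5574
u(D) = D²/4
u(T)/(246*7 + v) = ((√43)²/4)/(246*7 - 17641/2940) = ((¼)*43)/(1722 - 17641/2940) = 43/(4*(5045039/2940)) = (43/4)*(2940/5045039) = 31605/5045039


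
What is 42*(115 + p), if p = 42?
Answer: 6594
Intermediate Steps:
42*(115 + p) = 42*(115 + 42) = 42*157 = 6594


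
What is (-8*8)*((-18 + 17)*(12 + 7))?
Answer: 1216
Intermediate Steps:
(-8*8)*((-18 + 17)*(12 + 7)) = -(-64)*19 = -64*(-19) = 1216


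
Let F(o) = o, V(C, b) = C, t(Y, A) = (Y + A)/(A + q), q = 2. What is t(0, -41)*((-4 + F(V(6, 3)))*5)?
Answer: 410/39 ≈ 10.513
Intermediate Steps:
t(Y, A) = (A + Y)/(2 + A) (t(Y, A) = (Y + A)/(A + 2) = (A + Y)/(2 + A))
t(0, -41)*((-4 + F(V(6, 3)))*5) = ((-41 + 0)/(2 - 41))*((-4 + 6)*5) = (-41/(-39))*(2*5) = -1/39*(-41)*10 = (41/39)*10 = 410/39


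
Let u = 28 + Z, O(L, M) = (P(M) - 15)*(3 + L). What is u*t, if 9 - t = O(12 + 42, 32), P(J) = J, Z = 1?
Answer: -27840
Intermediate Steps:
O(L, M) = (-15 + M)*(3 + L) (O(L, M) = (M - 15)*(3 + L) = (-15 + M)*(3 + L))
t = -960 (t = 9 - (-45 - 15*(12 + 42) + 3*32 + (12 + 42)*32) = 9 - (-45 - 15*54 + 96 + 54*32) = 9 - (-45 - 810 + 96 + 1728) = 9 - 1*969 = 9 - 969 = -960)
u = 29 (u = 28 + 1 = 29)
u*t = 29*(-960) = -27840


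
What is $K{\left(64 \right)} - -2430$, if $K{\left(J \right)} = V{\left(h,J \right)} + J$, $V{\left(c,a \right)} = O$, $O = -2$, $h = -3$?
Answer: $2492$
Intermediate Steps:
$V{\left(c,a \right)} = -2$
$K{\left(J \right)} = -2 + J$
$K{\left(64 \right)} - -2430 = \left(-2 + 64\right) - -2430 = 62 + 2430 = 2492$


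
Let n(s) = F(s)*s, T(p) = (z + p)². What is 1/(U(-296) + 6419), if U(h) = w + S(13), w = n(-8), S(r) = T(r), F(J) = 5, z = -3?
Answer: 1/6479 ≈ 0.00015434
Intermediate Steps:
T(p) = (-3 + p)²
S(r) = (-3 + r)²
n(s) = 5*s
w = -40 (w = 5*(-8) = -40)
U(h) = 60 (U(h) = -40 + (-3 + 13)² = -40 + 10² = -40 + 100 = 60)
1/(U(-296) + 6419) = 1/(60 + 6419) = 1/6479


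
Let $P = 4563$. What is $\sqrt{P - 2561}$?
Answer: $\sqrt{2002} \approx 44.744$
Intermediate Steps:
$\sqrt{P - 2561} = \sqrt{4563 - 2561} = \sqrt{2002}$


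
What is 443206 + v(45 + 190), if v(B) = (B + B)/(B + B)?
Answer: 443207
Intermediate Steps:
v(B) = 1 (v(B) = (2*B)/((2*B)) = (2*B)*(1/(2*B)) = 1)
443206 + v(45 + 190) = 443206 + 1 = 443207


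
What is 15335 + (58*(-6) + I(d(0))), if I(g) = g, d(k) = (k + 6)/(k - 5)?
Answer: 74929/5 ≈ 14986.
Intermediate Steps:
d(k) = (6 + k)/(-5 + k)
15335 + (58*(-6) + I(d(0))) = 15335 + (58*(-6) + (6 + 0)/(-5 + 0)) = 15335 + (-348 + 6/(-5)) = 15335 + (-348 - ⅕*6) = 15335 + (-348 - 6/5) = 15335 - 1746/5 = 74929/5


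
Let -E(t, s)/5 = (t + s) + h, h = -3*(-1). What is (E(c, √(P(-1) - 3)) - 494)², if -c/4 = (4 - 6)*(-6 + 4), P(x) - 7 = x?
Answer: 184116 + 4290*√3 ≈ 1.9155e+5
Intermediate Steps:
P(x) = 7 + x
c = -16 (c = -4*(4 - 6)*(-6 + 4) = -(-8)*(-2) = -4*4 = -16)
h = 3
E(t, s) = -15 - 5*s - 5*t (E(t, s) = -5*((t + s) + 3) = -5*((s + t) + 3) = -5*(3 + s + t) = -15 - 5*s - 5*t)
(E(c, √(P(-1) - 3)) - 494)² = ((-15 - 5*√((7 - 1) - 3) - 5*(-16)) - 494)² = ((-15 - 5*√(6 - 3) + 80) - 494)² = ((-15 - 5*√3 + 80) - 494)² = ((65 - 5*√3) - 494)² = (-429 - 5*√3)²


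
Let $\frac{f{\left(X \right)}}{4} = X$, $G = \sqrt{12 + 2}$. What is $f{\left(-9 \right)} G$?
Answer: $- 36 \sqrt{14} \approx -134.7$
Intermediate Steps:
$G = \sqrt{14} \approx 3.7417$
$f{\left(X \right)} = 4 X$
$f{\left(-9 \right)} G = 4 \left(-9\right) \sqrt{14} = - 36 \sqrt{14}$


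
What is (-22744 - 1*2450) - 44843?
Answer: -70037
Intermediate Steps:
(-22744 - 1*2450) - 44843 = (-22744 - 2450) - 44843 = -25194 - 44843 = -70037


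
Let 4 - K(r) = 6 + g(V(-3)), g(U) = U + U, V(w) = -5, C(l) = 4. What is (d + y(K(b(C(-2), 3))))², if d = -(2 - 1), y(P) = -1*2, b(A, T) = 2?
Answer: 9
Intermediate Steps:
g(U) = 2*U
K(r) = 8 (K(r) = 4 - (6 + 2*(-5)) = 4 - (6 - 10) = 4 - 1*(-4) = 4 + 4 = 8)
y(P) = -2
d = -1 (d = -1*1 = -1)
(d + y(K(b(C(-2), 3))))² = (-1 - 2)² = (-3)² = 9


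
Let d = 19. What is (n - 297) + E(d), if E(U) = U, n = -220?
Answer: -498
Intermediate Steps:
(n - 297) + E(d) = (-220 - 297) + 19 = -517 + 19 = -498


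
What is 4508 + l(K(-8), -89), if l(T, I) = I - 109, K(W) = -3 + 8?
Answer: 4310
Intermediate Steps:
K(W) = 5
l(T, I) = -109 + I
4508 + l(K(-8), -89) = 4508 + (-109 - 89) = 4508 - 198 = 4310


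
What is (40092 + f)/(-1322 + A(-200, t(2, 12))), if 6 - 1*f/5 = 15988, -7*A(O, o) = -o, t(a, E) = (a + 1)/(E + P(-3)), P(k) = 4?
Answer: 4459616/148061 ≈ 30.120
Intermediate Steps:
t(a, E) = (1 + a)/(4 + E) (t(a, E) = (a + 1)/(E + 4) = (1 + a)/(4 + E))
A(O, o) = o/7 (A(O, o) = -(-1)*o/7 = o/7)
f = -79910 (f = 30 - 5*15988 = 30 - 79940 = -79910)
(40092 + f)/(-1322 + A(-200, t(2, 12))) = (40092 - 79910)/(-1322 + ((1 + 2)/(4 + 12))/7) = -39818/(-1322 + (3/16)/7) = -39818/(-1322 + ((1/16)*3)/7) = -39818/(-1322 + (⅐)*(3/16)) = -39818/(-1322 + 3/112) = -39818/(-148061/112) = -39818*(-112/148061) = 4459616/148061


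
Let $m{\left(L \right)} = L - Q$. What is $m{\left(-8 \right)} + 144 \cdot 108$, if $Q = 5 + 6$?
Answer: $15533$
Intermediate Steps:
$Q = 11$
$m{\left(L \right)} = -11 + L$ ($m{\left(L \right)} = L - 11 = -11 + L$)
$m{\left(-8 \right)} + 144 \cdot 108 = \left(-11 - 8\right) + 144 \cdot 108 = -19 + 15552 = 15533$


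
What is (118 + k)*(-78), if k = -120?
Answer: 156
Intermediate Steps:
(118 + k)*(-78) = (118 - 120)*(-78) = -2*(-78) = 156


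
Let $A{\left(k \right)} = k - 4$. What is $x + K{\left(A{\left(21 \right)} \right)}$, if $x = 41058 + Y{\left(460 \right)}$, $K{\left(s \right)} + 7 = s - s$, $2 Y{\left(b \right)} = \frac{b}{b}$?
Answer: $\frac{82103}{2} \approx 41052.0$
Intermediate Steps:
$Y{\left(b \right)} = \frac{1}{2}$ ($Y{\left(b \right)} = \frac{b \frac{1}{b}}{2} = \frac{1}{2} \cdot 1 = \frac{1}{2}$)
$A{\left(k \right)} = -4 + k$
$K{\left(s \right)} = -7$ ($K{\left(s \right)} = -7 + \left(s - s\right) = -7 + 0 = -7$)
$x = \frac{82117}{2}$ ($x = 41058 + \frac{1}{2} = \frac{82117}{2} \approx 41059.0$)
$x + K{\left(A{\left(21 \right)} \right)} = \frac{82117}{2} - 7 = \frac{82103}{2}$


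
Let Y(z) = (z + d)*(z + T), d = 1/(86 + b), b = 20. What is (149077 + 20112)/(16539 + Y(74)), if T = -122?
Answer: 8967017/688287 ≈ 13.028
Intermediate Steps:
d = 1/106 (d = 1/(86 + 20) = 1/106 ≈ 0.0094340)
Y(z) = (-122 + z)*(1/106 + z) (Y(z) = (z + 1/106)*(z - 122) = (1/106 + z)*(-122 + z) = (-122 + z)*(1/106 + z))
(149077 + 20112)/(16539 + Y(74)) = (149077 + 20112)/(16539 + (-61/53 + 74² - 12931/106*74)) = 169189/(16539 + (-61/53 + 5476 - 478447/53)) = 169189/(16539 - 188280/53) = 169189/(688287/53) = 169189*(53/688287) = 8967017/688287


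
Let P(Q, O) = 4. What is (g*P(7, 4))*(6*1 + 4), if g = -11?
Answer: -440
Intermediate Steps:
(g*P(7, 4))*(6*1 + 4) = (-11*4)*(6*1 + 4) = -44*(6 + 4) = -44*10 = -440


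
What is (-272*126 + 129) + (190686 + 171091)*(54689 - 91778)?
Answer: -13417981296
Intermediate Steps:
(-272*126 + 129) + (190686 + 171091)*(54689 - 91778) = (-34272 + 129) + 361777*(-37089) = -34143 - 13417947153 = -13417981296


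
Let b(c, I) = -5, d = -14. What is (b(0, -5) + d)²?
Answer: 361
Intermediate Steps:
(b(0, -5) + d)² = (-5 - 14)² = (-19)² = 361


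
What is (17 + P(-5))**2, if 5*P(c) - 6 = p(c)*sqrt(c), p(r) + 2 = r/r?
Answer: (91 - I*sqrt(5))**2/25 ≈ 331.04 - 16.279*I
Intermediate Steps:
p(r) = -1 (p(r) = -2 + r/r = -2 + 1 = -1)
P(c) = 6/5 - sqrt(c)/5 (P(c) = 6/5 + (-sqrt(c))/5 = 6/5 - sqrt(c)/5)
(17 + P(-5))**2 = (17 + (6/5 - I*sqrt(5)/5))**2 = (91/5 - I*sqrt(5)/5)**2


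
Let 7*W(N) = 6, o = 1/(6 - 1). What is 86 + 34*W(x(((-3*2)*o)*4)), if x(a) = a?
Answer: 806/7 ≈ 115.14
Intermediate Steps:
o = ⅕ (o = 1/5 = ⅕ ≈ 0.20000)
W(N) = 6/7 (W(N) = (⅐)*6 = 6/7)
86 + 34*W(x(((-3*2)*o)*4)) = 86 + 34*(6/7) = 86 + 204/7 = 806/7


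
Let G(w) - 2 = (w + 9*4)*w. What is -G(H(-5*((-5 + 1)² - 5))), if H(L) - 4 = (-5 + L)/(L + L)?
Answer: -22542/121 ≈ -186.30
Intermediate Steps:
H(L) = 4 + (-5 + L)/(2*L) (H(L) = 4 + (-5 + L)/(L + L) = 4 + (-5 + L)/((2*L)) = 4 + (-5 + L)*(1/(2*L)) = 4 + (-5 + L)/(2*L))
G(w) = 2 + w*(36 + w) (G(w) = 2 + (w + 9*4)*w = 2 + (w + 36)*w = 2 + (36 + w)*w = 2 + w*(36 + w))
-G(H(-5*((-5 + 1)² - 5))) = -(2 + ((-5 + 9*(-5*((-5 + 1)² - 5)))/(2*((-5*((-5 + 1)² - 5)))))² + 36*((-5 + 9*(-5*((-5 + 1)² - 5)))/(2*((-5*((-5 + 1)² - 5)))))) = -(2 + ((-5 + 9*(-5*((-4)² - 5)))/(2*((-5*((-4)² - 5)))))² + 36*((-5 + 9*(-5*((-4)² - 5)))/(2*((-5*((-4)² - 5)))))) = -(2 + ((-5 + 9*(-5*(16 - 5)))/(2*((-5*(16 - 5)))))² + 36*((-5 + 9*(-5*(16 - 5)))/(2*((-5*(16 - 5)))))) = -(2 + ((-5 + 9*(-5*11))/(2*((-5*11))))² + 36*((-5 + 9*(-5*11))/(2*((-5*11))))) = -(2 + ((½)*(-5 + 9*(-55))/(-55))² + 36*((½)*(-5 + 9*(-55))/(-55))) = -(2 + ((½)*(-1/55)*(-5 - 495))² + 36*((½)*(-1/55)*(-5 - 495))) = -(2 + ((½)*(-1/55)*(-500))² + 36*((½)*(-1/55)*(-500))) = -(2 + (50/11)² + 36*(50/11)) = -(2 + 2500/121 + 1800/11) = -1*22542/121 = -22542/121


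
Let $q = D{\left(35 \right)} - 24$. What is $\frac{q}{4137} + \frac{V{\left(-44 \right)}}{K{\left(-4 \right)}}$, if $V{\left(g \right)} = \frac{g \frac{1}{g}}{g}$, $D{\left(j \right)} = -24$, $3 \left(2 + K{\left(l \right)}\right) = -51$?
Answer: $- \frac{11997}{1152844} \approx -0.010406$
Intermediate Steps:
$K{\left(l \right)} = -19$ ($K{\left(l \right)} = -2 + \frac{1}{3} \left(-51\right) = -2 - 17 = -19$)
$V{\left(g \right)} = \frac{1}{g}$ ($V{\left(g \right)} = 1 \frac{1}{g} = \frac{1}{g}$)
$q = -48$ ($q = -24 - 24 = -48$)
$\frac{q}{4137} + \frac{V{\left(-44 \right)}}{K{\left(-4 \right)}} = - \frac{48}{4137} + \frac{1}{\left(-44\right) \left(-19\right)} = \left(-48\right) \frac{1}{4137} - - \frac{1}{836} = - \frac{16}{1379} + \frac{1}{836} = - \frac{11997}{1152844}$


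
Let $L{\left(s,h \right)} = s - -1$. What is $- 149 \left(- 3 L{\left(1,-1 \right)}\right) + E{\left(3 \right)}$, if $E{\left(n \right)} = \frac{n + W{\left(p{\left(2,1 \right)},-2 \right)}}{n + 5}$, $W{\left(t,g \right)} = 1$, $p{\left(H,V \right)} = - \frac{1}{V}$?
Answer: $\frac{1789}{2} \approx 894.5$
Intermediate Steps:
$L{\left(s,h \right)} = 1 + s$ ($L{\left(s,h \right)} = s + 1 = 1 + s$)
$E{\left(n \right)} = \frac{1 + n}{5 + n}$ ($E{\left(n \right)} = \frac{n + 1}{n + 5} = \frac{1 + n}{5 + n}$)
$- 149 \left(- 3 L{\left(1,-1 \right)}\right) + E{\left(3 \right)} = - 149 \left(- 3 \left(1 + 1\right)\right) + \frac{1 + 3}{5 + 3} = - 149 \left(\left(-3\right) 2\right) + \frac{1}{8} \cdot 4 = \left(-149\right) \left(-6\right) + \frac{1}{8} \cdot 4 = 894 + \frac{1}{2} = \frac{1789}{2}$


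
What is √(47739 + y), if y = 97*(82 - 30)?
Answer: √52783 ≈ 229.75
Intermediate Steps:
y = 5044 (y = 97*52 = 5044)
√(47739 + y) = √(47739 + 5044) = √52783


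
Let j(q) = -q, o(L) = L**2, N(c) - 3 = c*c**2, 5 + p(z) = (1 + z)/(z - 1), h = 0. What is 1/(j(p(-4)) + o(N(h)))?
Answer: 5/67 ≈ 0.074627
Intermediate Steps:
p(z) = -5 + (1 + z)/(-1 + z) (p(z) = -5 + (1 + z)/(z - 1) = -5 + (1 + z)/(-1 + z))
N(c) = 3 + c**3 (N(c) = 3 + c*c**2 = 3 + c**3)
1/(j(p(-4)) + o(N(h))) = 1/(-2*(3 - 2*(-4))/(-1 - 4) + (3 + 0**3)**2) = 1/(-2*(3 + 8)/(-5) + (3 + 0)**2) = 1/(-2*(-1)*11/5 + 3**2) = 1/(-1*(-22/5) + 9) = 1/(22/5 + 9) = 1/(67/5) = 5/67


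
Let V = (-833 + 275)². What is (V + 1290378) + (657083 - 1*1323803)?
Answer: 935022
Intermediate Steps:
V = 311364 (V = (-558)² = 311364)
(V + 1290378) + (657083 - 1*1323803) = (311364 + 1290378) + (657083 - 1*1323803) = 1601742 + (657083 - 1323803) = 1601742 - 666720 = 935022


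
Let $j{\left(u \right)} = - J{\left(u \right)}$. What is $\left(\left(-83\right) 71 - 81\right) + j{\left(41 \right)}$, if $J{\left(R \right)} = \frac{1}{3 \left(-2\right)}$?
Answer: $- \frac{35843}{6} \approx -5973.8$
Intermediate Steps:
$J{\left(R \right)} = - \frac{1}{6}$ ($J{\left(R \right)} = \frac{1}{-6} = - \frac{1}{6}$)
$j{\left(u \right)} = \frac{1}{6}$ ($j{\left(u \right)} = \left(-1\right) \left(- \frac{1}{6}\right) = \frac{1}{6}$)
$\left(\left(-83\right) 71 - 81\right) + j{\left(41 \right)} = \left(\left(-83\right) 71 - 81\right) + \frac{1}{6} = \left(-5893 - 81\right) + \frac{1}{6} = -5974 + \frac{1}{6} = - \frac{35843}{6}$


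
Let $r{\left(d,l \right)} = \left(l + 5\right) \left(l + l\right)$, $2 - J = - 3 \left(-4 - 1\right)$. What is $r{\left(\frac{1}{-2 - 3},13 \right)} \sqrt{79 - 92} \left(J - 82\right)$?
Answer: $- 44460 i \sqrt{13} \approx - 1.603 \cdot 10^{5} i$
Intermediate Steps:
$J = -13$ ($J = 2 - - 3 \left(-4 - 1\right) = 2 - \left(-3\right) \left(-5\right) = 2 - 15 = -13$)
$r{\left(d,l \right)} = 2 l \left(5 + l\right)$ ($r{\left(d,l \right)} = \left(5 + l\right) 2 l = 2 l \left(5 + l\right)$)
$r{\left(\frac{1}{-2 - 3},13 \right)} \sqrt{79 - 92} \left(J - 82\right) = 2 \cdot 13 \left(5 + 13\right) \sqrt{79 - 92} \left(-13 - 82\right) = 2 \cdot 13 \cdot 18 \sqrt{-13} \left(-13 - 82\right) = 468 i \sqrt{13} \left(-95\right) = - 44460 i \sqrt{13}$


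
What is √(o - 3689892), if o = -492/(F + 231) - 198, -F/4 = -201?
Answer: I*√439213018830/345 ≈ 1921.0*I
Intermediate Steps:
F = 804 (F = -4*(-201) = 804)
o = -68474/345 (o = -492/(804 + 231) - 198 = -492/1035 - 198 = -492*1/1035 - 198 = -164/345 - 198 = -68474/345 ≈ -198.48)
√(o - 3689892) = √(-68474/345 - 3689892) = √(-1273081214/345) = I*√439213018830/345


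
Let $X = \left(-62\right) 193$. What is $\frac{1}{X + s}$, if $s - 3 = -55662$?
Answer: $- \frac{1}{67625} \approx -1.4787 \cdot 10^{-5}$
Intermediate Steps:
$s = -55659$ ($s = 3 - 55662 = -55659$)
$X = -11966$
$\frac{1}{X + s} = \frac{1}{-11966 - 55659} = \frac{1}{-67625} = - \frac{1}{67625}$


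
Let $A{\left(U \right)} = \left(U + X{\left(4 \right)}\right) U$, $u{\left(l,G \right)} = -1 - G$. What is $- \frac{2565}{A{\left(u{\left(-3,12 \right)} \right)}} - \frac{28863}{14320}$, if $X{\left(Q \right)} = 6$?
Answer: $- \frac{39357333}{1303120} \approx -30.202$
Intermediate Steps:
$A{\left(U \right)} = U \left(6 + U\right)$ ($A{\left(U \right)} = \left(U + 6\right) U = \left(6 + U\right) U = U \left(6 + U\right)$)
$- \frac{2565}{A{\left(u{\left(-3,12 \right)} \right)}} - \frac{28863}{14320} = - \frac{2565}{\left(-1 - 12\right) \left(6 - 13\right)} - \frac{28863}{14320} = - \frac{2565}{\left(-13\right) \left(6 - 13\right)} - \frac{28863}{14320} = - \frac{2565}{\left(-13\right) \left(-7\right)} - \frac{28863}{14320} = - \frac{2565}{91} - \frac{28863}{14320} = - \frac{39357333}{1303120}$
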